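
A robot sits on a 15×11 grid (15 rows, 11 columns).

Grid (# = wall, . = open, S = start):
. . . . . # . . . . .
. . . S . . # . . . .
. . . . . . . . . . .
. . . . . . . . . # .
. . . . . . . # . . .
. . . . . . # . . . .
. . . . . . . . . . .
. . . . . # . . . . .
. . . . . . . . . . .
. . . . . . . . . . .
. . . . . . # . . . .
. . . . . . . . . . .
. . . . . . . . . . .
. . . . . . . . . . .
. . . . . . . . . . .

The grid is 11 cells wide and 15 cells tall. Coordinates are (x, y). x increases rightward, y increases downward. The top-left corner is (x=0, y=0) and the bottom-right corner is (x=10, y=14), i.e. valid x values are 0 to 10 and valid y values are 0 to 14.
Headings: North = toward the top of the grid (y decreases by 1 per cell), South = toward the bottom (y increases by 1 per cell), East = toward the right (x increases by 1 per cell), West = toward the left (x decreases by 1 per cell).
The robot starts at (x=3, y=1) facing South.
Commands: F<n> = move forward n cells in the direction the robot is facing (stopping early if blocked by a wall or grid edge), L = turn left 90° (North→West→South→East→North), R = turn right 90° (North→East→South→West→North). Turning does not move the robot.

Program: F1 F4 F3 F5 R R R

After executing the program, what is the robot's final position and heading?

Answer: Final position: (x=3, y=14), facing East

Derivation:
Start: (x=3, y=1), facing South
  F1: move forward 1, now at (x=3, y=2)
  F4: move forward 4, now at (x=3, y=6)
  F3: move forward 3, now at (x=3, y=9)
  F5: move forward 5, now at (x=3, y=14)
  R: turn right, now facing West
  R: turn right, now facing North
  R: turn right, now facing East
Final: (x=3, y=14), facing East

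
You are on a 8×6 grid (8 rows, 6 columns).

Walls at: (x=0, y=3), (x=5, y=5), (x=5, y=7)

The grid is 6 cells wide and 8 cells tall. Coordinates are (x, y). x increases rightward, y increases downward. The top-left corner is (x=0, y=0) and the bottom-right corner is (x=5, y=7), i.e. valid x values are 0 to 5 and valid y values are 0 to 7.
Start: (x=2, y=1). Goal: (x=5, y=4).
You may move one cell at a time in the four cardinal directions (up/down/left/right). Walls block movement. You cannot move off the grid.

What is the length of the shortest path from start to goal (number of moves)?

BFS from (x=2, y=1) until reaching (x=5, y=4):
  Distance 0: (x=2, y=1)
  Distance 1: (x=2, y=0), (x=1, y=1), (x=3, y=1), (x=2, y=2)
  Distance 2: (x=1, y=0), (x=3, y=0), (x=0, y=1), (x=4, y=1), (x=1, y=2), (x=3, y=2), (x=2, y=3)
  Distance 3: (x=0, y=0), (x=4, y=0), (x=5, y=1), (x=0, y=2), (x=4, y=2), (x=1, y=3), (x=3, y=3), (x=2, y=4)
  Distance 4: (x=5, y=0), (x=5, y=2), (x=4, y=3), (x=1, y=4), (x=3, y=4), (x=2, y=5)
  Distance 5: (x=5, y=3), (x=0, y=4), (x=4, y=4), (x=1, y=5), (x=3, y=5), (x=2, y=6)
  Distance 6: (x=5, y=4), (x=0, y=5), (x=4, y=5), (x=1, y=6), (x=3, y=6), (x=2, y=7)  <- goal reached here
One shortest path (6 moves): (x=2, y=1) -> (x=3, y=1) -> (x=4, y=1) -> (x=5, y=1) -> (x=5, y=2) -> (x=5, y=3) -> (x=5, y=4)

Answer: Shortest path length: 6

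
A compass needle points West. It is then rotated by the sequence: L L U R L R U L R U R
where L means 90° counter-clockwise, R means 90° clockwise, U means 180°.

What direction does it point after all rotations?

Start: West
  L (left (90° counter-clockwise)) -> South
  L (left (90° counter-clockwise)) -> East
  U (U-turn (180°)) -> West
  R (right (90° clockwise)) -> North
  L (left (90° counter-clockwise)) -> West
  R (right (90° clockwise)) -> North
  U (U-turn (180°)) -> South
  L (left (90° counter-clockwise)) -> East
  R (right (90° clockwise)) -> South
  U (U-turn (180°)) -> North
  R (right (90° clockwise)) -> East
Final: East

Answer: Final heading: East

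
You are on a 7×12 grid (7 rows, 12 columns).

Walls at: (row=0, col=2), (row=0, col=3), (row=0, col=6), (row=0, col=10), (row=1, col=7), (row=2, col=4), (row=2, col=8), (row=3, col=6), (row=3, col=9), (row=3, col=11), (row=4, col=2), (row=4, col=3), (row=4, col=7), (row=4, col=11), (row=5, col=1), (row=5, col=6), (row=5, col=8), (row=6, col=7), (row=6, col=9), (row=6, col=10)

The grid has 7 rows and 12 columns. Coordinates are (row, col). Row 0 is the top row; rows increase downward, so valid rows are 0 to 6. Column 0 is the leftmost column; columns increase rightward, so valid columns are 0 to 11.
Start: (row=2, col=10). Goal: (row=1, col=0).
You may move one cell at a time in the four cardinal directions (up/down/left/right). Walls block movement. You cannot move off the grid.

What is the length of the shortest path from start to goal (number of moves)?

Answer: Shortest path length: 15

Derivation:
BFS from (row=2, col=10) until reaching (row=1, col=0):
  Distance 0: (row=2, col=10)
  Distance 1: (row=1, col=10), (row=2, col=9), (row=2, col=11), (row=3, col=10)
  Distance 2: (row=1, col=9), (row=1, col=11), (row=4, col=10)
  Distance 3: (row=0, col=9), (row=0, col=11), (row=1, col=8), (row=4, col=9), (row=5, col=10)
  Distance 4: (row=0, col=8), (row=4, col=8), (row=5, col=9), (row=5, col=11)
  Distance 5: (row=0, col=7), (row=3, col=8), (row=6, col=11)
  Distance 6: (row=3, col=7)
  Distance 7: (row=2, col=7)
  Distance 8: (row=2, col=6)
  Distance 9: (row=1, col=6), (row=2, col=5)
  Distance 10: (row=1, col=5), (row=3, col=5)
  Distance 11: (row=0, col=5), (row=1, col=4), (row=3, col=4), (row=4, col=5)
  Distance 12: (row=0, col=4), (row=1, col=3), (row=3, col=3), (row=4, col=4), (row=4, col=6), (row=5, col=5)
  Distance 13: (row=1, col=2), (row=2, col=3), (row=3, col=2), (row=5, col=4), (row=6, col=5)
  Distance 14: (row=1, col=1), (row=2, col=2), (row=3, col=1), (row=5, col=3), (row=6, col=4), (row=6, col=6)
  Distance 15: (row=0, col=1), (row=1, col=0), (row=2, col=1), (row=3, col=0), (row=4, col=1), (row=5, col=2), (row=6, col=3)  <- goal reached here
One shortest path (15 moves): (row=2, col=10) -> (row=3, col=10) -> (row=4, col=10) -> (row=4, col=9) -> (row=4, col=8) -> (row=3, col=8) -> (row=3, col=7) -> (row=2, col=7) -> (row=2, col=6) -> (row=2, col=5) -> (row=1, col=5) -> (row=1, col=4) -> (row=1, col=3) -> (row=1, col=2) -> (row=1, col=1) -> (row=1, col=0)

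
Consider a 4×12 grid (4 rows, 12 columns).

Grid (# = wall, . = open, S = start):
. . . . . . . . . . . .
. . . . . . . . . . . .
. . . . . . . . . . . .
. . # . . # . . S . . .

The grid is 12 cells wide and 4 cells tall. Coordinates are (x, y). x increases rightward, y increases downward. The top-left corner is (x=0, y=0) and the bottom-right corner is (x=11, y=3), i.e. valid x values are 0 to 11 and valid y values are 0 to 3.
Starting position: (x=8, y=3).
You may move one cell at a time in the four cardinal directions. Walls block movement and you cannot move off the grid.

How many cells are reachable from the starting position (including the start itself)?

BFS flood-fill from (x=8, y=3):
  Distance 0: (x=8, y=3)
  Distance 1: (x=8, y=2), (x=7, y=3), (x=9, y=3)
  Distance 2: (x=8, y=1), (x=7, y=2), (x=9, y=2), (x=6, y=3), (x=10, y=3)
  Distance 3: (x=8, y=0), (x=7, y=1), (x=9, y=1), (x=6, y=2), (x=10, y=2), (x=11, y=3)
  Distance 4: (x=7, y=0), (x=9, y=0), (x=6, y=1), (x=10, y=1), (x=5, y=2), (x=11, y=2)
  Distance 5: (x=6, y=0), (x=10, y=0), (x=5, y=1), (x=11, y=1), (x=4, y=2)
  Distance 6: (x=5, y=0), (x=11, y=0), (x=4, y=1), (x=3, y=2), (x=4, y=3)
  Distance 7: (x=4, y=0), (x=3, y=1), (x=2, y=2), (x=3, y=3)
  Distance 8: (x=3, y=0), (x=2, y=1), (x=1, y=2)
  Distance 9: (x=2, y=0), (x=1, y=1), (x=0, y=2), (x=1, y=3)
  Distance 10: (x=1, y=0), (x=0, y=1), (x=0, y=3)
  Distance 11: (x=0, y=0)
Total reachable: 46 (grid has 46 open cells total)

Answer: Reachable cells: 46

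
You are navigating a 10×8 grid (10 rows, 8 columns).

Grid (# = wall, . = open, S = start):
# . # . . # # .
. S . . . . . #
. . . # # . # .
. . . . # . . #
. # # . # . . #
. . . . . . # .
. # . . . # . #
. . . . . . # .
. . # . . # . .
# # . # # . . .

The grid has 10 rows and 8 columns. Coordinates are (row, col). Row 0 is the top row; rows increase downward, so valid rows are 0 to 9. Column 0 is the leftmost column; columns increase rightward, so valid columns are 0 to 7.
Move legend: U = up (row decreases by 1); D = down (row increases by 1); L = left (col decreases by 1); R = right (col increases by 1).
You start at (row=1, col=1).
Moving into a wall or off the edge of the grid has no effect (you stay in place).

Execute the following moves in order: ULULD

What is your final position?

Start: (row=1, col=1)
  U (up): (row=1, col=1) -> (row=0, col=1)
  L (left): blocked, stay at (row=0, col=1)
  U (up): blocked, stay at (row=0, col=1)
  L (left): blocked, stay at (row=0, col=1)
  D (down): (row=0, col=1) -> (row=1, col=1)
Final: (row=1, col=1)

Answer: Final position: (row=1, col=1)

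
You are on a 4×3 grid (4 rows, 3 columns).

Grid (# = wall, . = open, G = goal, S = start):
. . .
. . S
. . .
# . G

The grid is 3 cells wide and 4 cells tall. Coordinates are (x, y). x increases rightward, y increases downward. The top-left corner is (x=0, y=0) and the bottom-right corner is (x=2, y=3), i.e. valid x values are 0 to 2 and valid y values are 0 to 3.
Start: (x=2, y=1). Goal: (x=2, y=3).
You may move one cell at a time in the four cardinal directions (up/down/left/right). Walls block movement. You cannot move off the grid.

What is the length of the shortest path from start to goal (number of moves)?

Answer: Shortest path length: 2

Derivation:
BFS from (x=2, y=1) until reaching (x=2, y=3):
  Distance 0: (x=2, y=1)
  Distance 1: (x=2, y=0), (x=1, y=1), (x=2, y=2)
  Distance 2: (x=1, y=0), (x=0, y=1), (x=1, y=2), (x=2, y=3)  <- goal reached here
One shortest path (2 moves): (x=2, y=1) -> (x=2, y=2) -> (x=2, y=3)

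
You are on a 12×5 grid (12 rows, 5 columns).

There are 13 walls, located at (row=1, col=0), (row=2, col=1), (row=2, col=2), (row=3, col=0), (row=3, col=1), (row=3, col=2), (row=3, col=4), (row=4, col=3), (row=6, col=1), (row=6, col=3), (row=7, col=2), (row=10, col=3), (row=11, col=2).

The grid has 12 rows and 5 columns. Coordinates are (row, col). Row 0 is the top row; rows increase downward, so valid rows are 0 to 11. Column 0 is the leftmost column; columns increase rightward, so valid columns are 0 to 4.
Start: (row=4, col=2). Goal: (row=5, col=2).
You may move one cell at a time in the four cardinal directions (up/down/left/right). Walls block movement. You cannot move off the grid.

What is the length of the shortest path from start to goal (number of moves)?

BFS from (row=4, col=2) until reaching (row=5, col=2):
  Distance 0: (row=4, col=2)
  Distance 1: (row=4, col=1), (row=5, col=2)  <- goal reached here
One shortest path (1 moves): (row=4, col=2) -> (row=5, col=2)

Answer: Shortest path length: 1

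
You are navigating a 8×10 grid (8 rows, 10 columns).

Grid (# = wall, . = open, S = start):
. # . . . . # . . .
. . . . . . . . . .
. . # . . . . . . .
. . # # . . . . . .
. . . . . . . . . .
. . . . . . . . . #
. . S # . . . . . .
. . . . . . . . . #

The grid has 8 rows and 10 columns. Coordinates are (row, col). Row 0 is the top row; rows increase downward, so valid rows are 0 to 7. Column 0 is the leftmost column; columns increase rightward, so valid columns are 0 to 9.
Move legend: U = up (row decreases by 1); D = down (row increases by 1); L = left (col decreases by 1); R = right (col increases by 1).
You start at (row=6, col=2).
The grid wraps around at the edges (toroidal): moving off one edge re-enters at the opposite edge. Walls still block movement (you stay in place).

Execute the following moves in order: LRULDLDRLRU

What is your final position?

Answer: Final position: (row=6, col=1)

Derivation:
Start: (row=6, col=2)
  L (left): (row=6, col=2) -> (row=6, col=1)
  R (right): (row=6, col=1) -> (row=6, col=2)
  U (up): (row=6, col=2) -> (row=5, col=2)
  L (left): (row=5, col=2) -> (row=5, col=1)
  D (down): (row=5, col=1) -> (row=6, col=1)
  L (left): (row=6, col=1) -> (row=6, col=0)
  D (down): (row=6, col=0) -> (row=7, col=0)
  R (right): (row=7, col=0) -> (row=7, col=1)
  L (left): (row=7, col=1) -> (row=7, col=0)
  R (right): (row=7, col=0) -> (row=7, col=1)
  U (up): (row=7, col=1) -> (row=6, col=1)
Final: (row=6, col=1)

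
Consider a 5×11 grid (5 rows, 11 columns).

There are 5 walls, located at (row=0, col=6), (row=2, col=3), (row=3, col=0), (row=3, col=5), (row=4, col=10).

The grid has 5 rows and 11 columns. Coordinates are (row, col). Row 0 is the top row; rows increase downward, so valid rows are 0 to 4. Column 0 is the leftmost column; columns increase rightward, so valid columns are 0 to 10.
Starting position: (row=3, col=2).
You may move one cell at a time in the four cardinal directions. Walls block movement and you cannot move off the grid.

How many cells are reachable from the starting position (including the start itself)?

BFS flood-fill from (row=3, col=2):
  Distance 0: (row=3, col=2)
  Distance 1: (row=2, col=2), (row=3, col=1), (row=3, col=3), (row=4, col=2)
  Distance 2: (row=1, col=2), (row=2, col=1), (row=3, col=4), (row=4, col=1), (row=4, col=3)
  Distance 3: (row=0, col=2), (row=1, col=1), (row=1, col=3), (row=2, col=0), (row=2, col=4), (row=4, col=0), (row=4, col=4)
  Distance 4: (row=0, col=1), (row=0, col=3), (row=1, col=0), (row=1, col=4), (row=2, col=5), (row=4, col=5)
  Distance 5: (row=0, col=0), (row=0, col=4), (row=1, col=5), (row=2, col=6), (row=4, col=6)
  Distance 6: (row=0, col=5), (row=1, col=6), (row=2, col=7), (row=3, col=6), (row=4, col=7)
  Distance 7: (row=1, col=7), (row=2, col=8), (row=3, col=7), (row=4, col=8)
  Distance 8: (row=0, col=7), (row=1, col=8), (row=2, col=9), (row=3, col=8), (row=4, col=9)
  Distance 9: (row=0, col=8), (row=1, col=9), (row=2, col=10), (row=3, col=9)
  Distance 10: (row=0, col=9), (row=1, col=10), (row=3, col=10)
  Distance 11: (row=0, col=10)
Total reachable: 50 (grid has 50 open cells total)

Answer: Reachable cells: 50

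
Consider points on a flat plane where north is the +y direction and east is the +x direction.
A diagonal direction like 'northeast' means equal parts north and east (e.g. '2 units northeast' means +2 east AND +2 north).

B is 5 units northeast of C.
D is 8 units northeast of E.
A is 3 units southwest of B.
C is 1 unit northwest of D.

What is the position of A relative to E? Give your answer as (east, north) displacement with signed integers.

Answer: A is at (east=9, north=11) relative to E.

Derivation:
Place E at the origin (east=0, north=0).
  D is 8 units northeast of E: delta (east=+8, north=+8); D at (east=8, north=8).
  C is 1 unit northwest of D: delta (east=-1, north=+1); C at (east=7, north=9).
  B is 5 units northeast of C: delta (east=+5, north=+5); B at (east=12, north=14).
  A is 3 units southwest of B: delta (east=-3, north=-3); A at (east=9, north=11).
Therefore A relative to E: (east=9, north=11).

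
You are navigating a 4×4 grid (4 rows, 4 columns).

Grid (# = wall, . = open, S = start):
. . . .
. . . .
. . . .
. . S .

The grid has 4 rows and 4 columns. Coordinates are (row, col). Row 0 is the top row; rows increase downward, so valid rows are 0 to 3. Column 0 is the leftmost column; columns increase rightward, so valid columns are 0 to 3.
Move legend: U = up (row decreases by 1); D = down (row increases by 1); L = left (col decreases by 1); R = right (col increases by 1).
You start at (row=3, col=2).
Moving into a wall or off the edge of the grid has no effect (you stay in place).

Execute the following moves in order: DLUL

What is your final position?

Start: (row=3, col=2)
  D (down): blocked, stay at (row=3, col=2)
  L (left): (row=3, col=2) -> (row=3, col=1)
  U (up): (row=3, col=1) -> (row=2, col=1)
  L (left): (row=2, col=1) -> (row=2, col=0)
Final: (row=2, col=0)

Answer: Final position: (row=2, col=0)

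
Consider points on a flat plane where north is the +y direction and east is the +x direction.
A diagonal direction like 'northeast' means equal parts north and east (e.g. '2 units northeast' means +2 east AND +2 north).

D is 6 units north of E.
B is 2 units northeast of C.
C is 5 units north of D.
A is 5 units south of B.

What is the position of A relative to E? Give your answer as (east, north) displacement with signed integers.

Answer: A is at (east=2, north=8) relative to E.

Derivation:
Place E at the origin (east=0, north=0).
  D is 6 units north of E: delta (east=+0, north=+6); D at (east=0, north=6).
  C is 5 units north of D: delta (east=+0, north=+5); C at (east=0, north=11).
  B is 2 units northeast of C: delta (east=+2, north=+2); B at (east=2, north=13).
  A is 5 units south of B: delta (east=+0, north=-5); A at (east=2, north=8).
Therefore A relative to E: (east=2, north=8).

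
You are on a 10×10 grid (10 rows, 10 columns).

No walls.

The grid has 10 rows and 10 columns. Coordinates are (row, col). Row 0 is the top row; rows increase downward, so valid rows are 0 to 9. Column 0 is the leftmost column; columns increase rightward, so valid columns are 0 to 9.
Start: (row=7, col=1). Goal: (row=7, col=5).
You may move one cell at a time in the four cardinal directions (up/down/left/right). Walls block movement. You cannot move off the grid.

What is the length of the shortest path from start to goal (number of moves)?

BFS from (row=7, col=1) until reaching (row=7, col=5):
  Distance 0: (row=7, col=1)
  Distance 1: (row=6, col=1), (row=7, col=0), (row=7, col=2), (row=8, col=1)
  Distance 2: (row=5, col=1), (row=6, col=0), (row=6, col=2), (row=7, col=3), (row=8, col=0), (row=8, col=2), (row=9, col=1)
  Distance 3: (row=4, col=1), (row=5, col=0), (row=5, col=2), (row=6, col=3), (row=7, col=4), (row=8, col=3), (row=9, col=0), (row=9, col=2)
  Distance 4: (row=3, col=1), (row=4, col=0), (row=4, col=2), (row=5, col=3), (row=6, col=4), (row=7, col=5), (row=8, col=4), (row=9, col=3)  <- goal reached here
One shortest path (4 moves): (row=7, col=1) -> (row=7, col=2) -> (row=7, col=3) -> (row=7, col=4) -> (row=7, col=5)

Answer: Shortest path length: 4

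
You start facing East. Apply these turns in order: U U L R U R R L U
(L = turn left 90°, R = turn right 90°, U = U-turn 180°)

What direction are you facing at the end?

Start: East
  U (U-turn (180°)) -> West
  U (U-turn (180°)) -> East
  L (left (90° counter-clockwise)) -> North
  R (right (90° clockwise)) -> East
  U (U-turn (180°)) -> West
  R (right (90° clockwise)) -> North
  R (right (90° clockwise)) -> East
  L (left (90° counter-clockwise)) -> North
  U (U-turn (180°)) -> South
Final: South

Answer: Final heading: South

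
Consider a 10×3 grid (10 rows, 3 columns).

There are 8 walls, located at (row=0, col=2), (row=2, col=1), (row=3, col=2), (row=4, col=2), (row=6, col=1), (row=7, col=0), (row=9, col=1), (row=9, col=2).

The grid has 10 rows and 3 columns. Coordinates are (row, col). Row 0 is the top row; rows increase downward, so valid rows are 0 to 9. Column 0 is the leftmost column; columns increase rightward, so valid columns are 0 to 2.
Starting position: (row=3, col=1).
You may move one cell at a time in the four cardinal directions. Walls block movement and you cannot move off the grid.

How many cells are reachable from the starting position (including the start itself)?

BFS flood-fill from (row=3, col=1):
  Distance 0: (row=3, col=1)
  Distance 1: (row=3, col=0), (row=4, col=1)
  Distance 2: (row=2, col=0), (row=4, col=0), (row=5, col=1)
  Distance 3: (row=1, col=0), (row=5, col=0), (row=5, col=2)
  Distance 4: (row=0, col=0), (row=1, col=1), (row=6, col=0), (row=6, col=2)
  Distance 5: (row=0, col=1), (row=1, col=2), (row=7, col=2)
  Distance 6: (row=2, col=2), (row=7, col=1), (row=8, col=2)
  Distance 7: (row=8, col=1)
  Distance 8: (row=8, col=0)
  Distance 9: (row=9, col=0)
Total reachable: 22 (grid has 22 open cells total)

Answer: Reachable cells: 22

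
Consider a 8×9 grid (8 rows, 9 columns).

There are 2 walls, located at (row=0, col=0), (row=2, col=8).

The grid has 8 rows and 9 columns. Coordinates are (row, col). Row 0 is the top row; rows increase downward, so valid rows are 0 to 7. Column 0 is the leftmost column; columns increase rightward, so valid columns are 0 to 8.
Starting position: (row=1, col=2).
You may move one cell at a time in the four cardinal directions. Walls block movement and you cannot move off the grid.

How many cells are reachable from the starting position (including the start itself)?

BFS flood-fill from (row=1, col=2):
  Distance 0: (row=1, col=2)
  Distance 1: (row=0, col=2), (row=1, col=1), (row=1, col=3), (row=2, col=2)
  Distance 2: (row=0, col=1), (row=0, col=3), (row=1, col=0), (row=1, col=4), (row=2, col=1), (row=2, col=3), (row=3, col=2)
  Distance 3: (row=0, col=4), (row=1, col=5), (row=2, col=0), (row=2, col=4), (row=3, col=1), (row=3, col=3), (row=4, col=2)
  Distance 4: (row=0, col=5), (row=1, col=6), (row=2, col=5), (row=3, col=0), (row=3, col=4), (row=4, col=1), (row=4, col=3), (row=5, col=2)
  Distance 5: (row=0, col=6), (row=1, col=7), (row=2, col=6), (row=3, col=5), (row=4, col=0), (row=4, col=4), (row=5, col=1), (row=5, col=3), (row=6, col=2)
  Distance 6: (row=0, col=7), (row=1, col=8), (row=2, col=7), (row=3, col=6), (row=4, col=5), (row=5, col=0), (row=5, col=4), (row=6, col=1), (row=6, col=3), (row=7, col=2)
  Distance 7: (row=0, col=8), (row=3, col=7), (row=4, col=6), (row=5, col=5), (row=6, col=0), (row=6, col=4), (row=7, col=1), (row=7, col=3)
  Distance 8: (row=3, col=8), (row=4, col=7), (row=5, col=6), (row=6, col=5), (row=7, col=0), (row=7, col=4)
  Distance 9: (row=4, col=8), (row=5, col=7), (row=6, col=6), (row=7, col=5)
  Distance 10: (row=5, col=8), (row=6, col=7), (row=7, col=6)
  Distance 11: (row=6, col=8), (row=7, col=7)
  Distance 12: (row=7, col=8)
Total reachable: 70 (grid has 70 open cells total)

Answer: Reachable cells: 70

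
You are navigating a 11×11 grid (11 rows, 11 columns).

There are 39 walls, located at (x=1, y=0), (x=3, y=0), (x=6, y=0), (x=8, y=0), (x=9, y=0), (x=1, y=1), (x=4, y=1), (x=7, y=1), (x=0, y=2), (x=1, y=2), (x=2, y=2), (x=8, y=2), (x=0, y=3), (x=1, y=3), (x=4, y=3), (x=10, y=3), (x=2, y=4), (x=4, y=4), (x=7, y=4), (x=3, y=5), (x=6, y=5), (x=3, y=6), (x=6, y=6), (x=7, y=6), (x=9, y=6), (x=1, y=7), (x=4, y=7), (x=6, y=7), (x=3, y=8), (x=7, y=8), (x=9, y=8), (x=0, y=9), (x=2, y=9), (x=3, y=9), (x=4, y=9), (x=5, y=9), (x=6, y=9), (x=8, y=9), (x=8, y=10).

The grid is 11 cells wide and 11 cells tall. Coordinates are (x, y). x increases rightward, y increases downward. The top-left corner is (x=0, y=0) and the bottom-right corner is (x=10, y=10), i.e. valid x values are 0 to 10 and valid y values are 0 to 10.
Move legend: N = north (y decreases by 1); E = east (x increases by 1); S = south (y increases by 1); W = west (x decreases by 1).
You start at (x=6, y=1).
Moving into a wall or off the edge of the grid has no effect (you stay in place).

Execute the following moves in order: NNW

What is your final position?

Answer: Final position: (x=5, y=1)

Derivation:
Start: (x=6, y=1)
  N (north): blocked, stay at (x=6, y=1)
  N (north): blocked, stay at (x=6, y=1)
  W (west): (x=6, y=1) -> (x=5, y=1)
Final: (x=5, y=1)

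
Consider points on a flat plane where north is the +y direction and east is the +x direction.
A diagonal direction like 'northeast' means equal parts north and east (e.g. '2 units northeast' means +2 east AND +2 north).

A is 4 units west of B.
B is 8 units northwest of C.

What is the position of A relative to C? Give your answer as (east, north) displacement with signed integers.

Answer: A is at (east=-12, north=8) relative to C.

Derivation:
Place C at the origin (east=0, north=0).
  B is 8 units northwest of C: delta (east=-8, north=+8); B at (east=-8, north=8).
  A is 4 units west of B: delta (east=-4, north=+0); A at (east=-12, north=8).
Therefore A relative to C: (east=-12, north=8).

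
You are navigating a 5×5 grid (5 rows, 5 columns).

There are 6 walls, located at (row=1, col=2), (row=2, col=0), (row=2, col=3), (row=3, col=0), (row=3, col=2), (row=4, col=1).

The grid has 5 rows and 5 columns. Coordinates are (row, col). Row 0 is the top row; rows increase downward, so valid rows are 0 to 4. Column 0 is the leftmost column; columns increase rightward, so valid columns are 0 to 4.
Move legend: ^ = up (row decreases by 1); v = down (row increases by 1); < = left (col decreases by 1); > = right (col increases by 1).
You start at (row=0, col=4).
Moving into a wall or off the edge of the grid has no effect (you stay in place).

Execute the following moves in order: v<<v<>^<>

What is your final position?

Start: (row=0, col=4)
  v (down): (row=0, col=4) -> (row=1, col=4)
  < (left): (row=1, col=4) -> (row=1, col=3)
  < (left): blocked, stay at (row=1, col=3)
  v (down): blocked, stay at (row=1, col=3)
  < (left): blocked, stay at (row=1, col=3)
  > (right): (row=1, col=3) -> (row=1, col=4)
  ^ (up): (row=1, col=4) -> (row=0, col=4)
  < (left): (row=0, col=4) -> (row=0, col=3)
  > (right): (row=0, col=3) -> (row=0, col=4)
Final: (row=0, col=4)

Answer: Final position: (row=0, col=4)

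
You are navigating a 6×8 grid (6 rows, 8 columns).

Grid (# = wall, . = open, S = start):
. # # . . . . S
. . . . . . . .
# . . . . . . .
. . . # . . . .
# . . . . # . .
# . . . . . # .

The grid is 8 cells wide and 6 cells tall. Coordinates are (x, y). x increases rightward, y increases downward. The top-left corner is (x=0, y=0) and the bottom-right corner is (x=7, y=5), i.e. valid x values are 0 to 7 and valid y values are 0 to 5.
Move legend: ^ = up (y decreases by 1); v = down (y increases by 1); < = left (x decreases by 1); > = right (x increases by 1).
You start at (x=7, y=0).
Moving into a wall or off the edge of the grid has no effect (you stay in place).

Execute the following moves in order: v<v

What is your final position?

Answer: Final position: (x=6, y=2)

Derivation:
Start: (x=7, y=0)
  v (down): (x=7, y=0) -> (x=7, y=1)
  < (left): (x=7, y=1) -> (x=6, y=1)
  v (down): (x=6, y=1) -> (x=6, y=2)
Final: (x=6, y=2)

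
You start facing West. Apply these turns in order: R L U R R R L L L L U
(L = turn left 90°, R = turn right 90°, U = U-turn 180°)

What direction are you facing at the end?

Start: West
  R (right (90° clockwise)) -> North
  L (left (90° counter-clockwise)) -> West
  U (U-turn (180°)) -> East
  R (right (90° clockwise)) -> South
  R (right (90° clockwise)) -> West
  R (right (90° clockwise)) -> North
  L (left (90° counter-clockwise)) -> West
  L (left (90° counter-clockwise)) -> South
  L (left (90° counter-clockwise)) -> East
  L (left (90° counter-clockwise)) -> North
  U (U-turn (180°)) -> South
Final: South

Answer: Final heading: South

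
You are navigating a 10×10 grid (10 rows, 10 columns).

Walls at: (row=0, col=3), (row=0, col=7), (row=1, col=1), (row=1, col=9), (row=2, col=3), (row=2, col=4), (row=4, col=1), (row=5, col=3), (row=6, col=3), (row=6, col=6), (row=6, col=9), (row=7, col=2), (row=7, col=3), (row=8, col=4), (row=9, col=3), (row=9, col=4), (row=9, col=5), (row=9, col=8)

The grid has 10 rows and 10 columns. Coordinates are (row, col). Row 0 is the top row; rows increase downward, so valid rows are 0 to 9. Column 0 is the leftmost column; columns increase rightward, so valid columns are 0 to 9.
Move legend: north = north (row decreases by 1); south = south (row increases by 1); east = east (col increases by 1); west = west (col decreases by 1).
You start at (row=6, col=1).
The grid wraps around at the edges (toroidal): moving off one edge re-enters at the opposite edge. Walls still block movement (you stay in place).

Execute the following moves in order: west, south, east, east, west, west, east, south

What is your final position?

Start: (row=6, col=1)
  west (west): (row=6, col=1) -> (row=6, col=0)
  south (south): (row=6, col=0) -> (row=7, col=0)
  east (east): (row=7, col=0) -> (row=7, col=1)
  east (east): blocked, stay at (row=7, col=1)
  west (west): (row=7, col=1) -> (row=7, col=0)
  west (west): (row=7, col=0) -> (row=7, col=9)
  east (east): (row=7, col=9) -> (row=7, col=0)
  south (south): (row=7, col=0) -> (row=8, col=0)
Final: (row=8, col=0)

Answer: Final position: (row=8, col=0)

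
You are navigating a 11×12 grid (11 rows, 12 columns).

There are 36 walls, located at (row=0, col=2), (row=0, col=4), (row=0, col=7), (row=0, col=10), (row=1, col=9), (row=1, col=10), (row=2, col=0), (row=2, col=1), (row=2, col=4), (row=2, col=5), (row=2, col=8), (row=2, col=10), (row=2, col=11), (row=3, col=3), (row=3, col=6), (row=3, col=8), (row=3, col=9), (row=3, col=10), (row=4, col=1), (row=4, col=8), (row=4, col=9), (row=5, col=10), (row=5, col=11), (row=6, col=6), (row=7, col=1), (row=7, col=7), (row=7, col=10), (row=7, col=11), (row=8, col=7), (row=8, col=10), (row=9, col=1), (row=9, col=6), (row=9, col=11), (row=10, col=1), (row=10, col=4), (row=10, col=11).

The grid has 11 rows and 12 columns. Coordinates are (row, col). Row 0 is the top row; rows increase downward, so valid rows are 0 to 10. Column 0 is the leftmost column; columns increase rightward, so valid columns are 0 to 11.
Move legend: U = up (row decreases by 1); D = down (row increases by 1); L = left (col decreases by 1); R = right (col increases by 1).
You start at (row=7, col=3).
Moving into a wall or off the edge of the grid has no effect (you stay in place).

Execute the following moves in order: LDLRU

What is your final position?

Answer: Final position: (row=7, col=2)

Derivation:
Start: (row=7, col=3)
  L (left): (row=7, col=3) -> (row=7, col=2)
  D (down): (row=7, col=2) -> (row=8, col=2)
  L (left): (row=8, col=2) -> (row=8, col=1)
  R (right): (row=8, col=1) -> (row=8, col=2)
  U (up): (row=8, col=2) -> (row=7, col=2)
Final: (row=7, col=2)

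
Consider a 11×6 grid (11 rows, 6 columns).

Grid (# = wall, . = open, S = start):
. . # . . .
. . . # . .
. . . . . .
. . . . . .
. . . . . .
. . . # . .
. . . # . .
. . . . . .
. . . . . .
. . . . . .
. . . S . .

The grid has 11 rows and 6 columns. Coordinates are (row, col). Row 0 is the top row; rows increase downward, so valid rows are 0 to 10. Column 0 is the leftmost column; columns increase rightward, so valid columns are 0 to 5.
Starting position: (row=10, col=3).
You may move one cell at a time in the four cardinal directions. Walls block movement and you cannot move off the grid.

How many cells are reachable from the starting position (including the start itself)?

BFS flood-fill from (row=10, col=3):
  Distance 0: (row=10, col=3)
  Distance 1: (row=9, col=3), (row=10, col=2), (row=10, col=4)
  Distance 2: (row=8, col=3), (row=9, col=2), (row=9, col=4), (row=10, col=1), (row=10, col=5)
  Distance 3: (row=7, col=3), (row=8, col=2), (row=8, col=4), (row=9, col=1), (row=9, col=5), (row=10, col=0)
  Distance 4: (row=7, col=2), (row=7, col=4), (row=8, col=1), (row=8, col=5), (row=9, col=0)
  Distance 5: (row=6, col=2), (row=6, col=4), (row=7, col=1), (row=7, col=5), (row=8, col=0)
  Distance 6: (row=5, col=2), (row=5, col=4), (row=6, col=1), (row=6, col=5), (row=7, col=0)
  Distance 7: (row=4, col=2), (row=4, col=4), (row=5, col=1), (row=5, col=5), (row=6, col=0)
  Distance 8: (row=3, col=2), (row=3, col=4), (row=4, col=1), (row=4, col=3), (row=4, col=5), (row=5, col=0)
  Distance 9: (row=2, col=2), (row=2, col=4), (row=3, col=1), (row=3, col=3), (row=3, col=5), (row=4, col=0)
  Distance 10: (row=1, col=2), (row=1, col=4), (row=2, col=1), (row=2, col=3), (row=2, col=5), (row=3, col=0)
  Distance 11: (row=0, col=4), (row=1, col=1), (row=1, col=5), (row=2, col=0)
  Distance 12: (row=0, col=1), (row=0, col=3), (row=0, col=5), (row=1, col=0)
  Distance 13: (row=0, col=0)
Total reachable: 62 (grid has 62 open cells total)

Answer: Reachable cells: 62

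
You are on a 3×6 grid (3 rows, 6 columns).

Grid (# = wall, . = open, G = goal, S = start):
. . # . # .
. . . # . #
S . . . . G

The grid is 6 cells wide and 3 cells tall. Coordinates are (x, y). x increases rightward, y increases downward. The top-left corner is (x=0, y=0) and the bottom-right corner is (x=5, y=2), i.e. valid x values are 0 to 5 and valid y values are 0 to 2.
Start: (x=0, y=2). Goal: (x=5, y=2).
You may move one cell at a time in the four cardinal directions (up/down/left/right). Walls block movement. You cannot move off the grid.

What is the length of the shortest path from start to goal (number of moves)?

Answer: Shortest path length: 5

Derivation:
BFS from (x=0, y=2) until reaching (x=5, y=2):
  Distance 0: (x=0, y=2)
  Distance 1: (x=0, y=1), (x=1, y=2)
  Distance 2: (x=0, y=0), (x=1, y=1), (x=2, y=2)
  Distance 3: (x=1, y=0), (x=2, y=1), (x=3, y=2)
  Distance 4: (x=4, y=2)
  Distance 5: (x=4, y=1), (x=5, y=2)  <- goal reached here
One shortest path (5 moves): (x=0, y=2) -> (x=1, y=2) -> (x=2, y=2) -> (x=3, y=2) -> (x=4, y=2) -> (x=5, y=2)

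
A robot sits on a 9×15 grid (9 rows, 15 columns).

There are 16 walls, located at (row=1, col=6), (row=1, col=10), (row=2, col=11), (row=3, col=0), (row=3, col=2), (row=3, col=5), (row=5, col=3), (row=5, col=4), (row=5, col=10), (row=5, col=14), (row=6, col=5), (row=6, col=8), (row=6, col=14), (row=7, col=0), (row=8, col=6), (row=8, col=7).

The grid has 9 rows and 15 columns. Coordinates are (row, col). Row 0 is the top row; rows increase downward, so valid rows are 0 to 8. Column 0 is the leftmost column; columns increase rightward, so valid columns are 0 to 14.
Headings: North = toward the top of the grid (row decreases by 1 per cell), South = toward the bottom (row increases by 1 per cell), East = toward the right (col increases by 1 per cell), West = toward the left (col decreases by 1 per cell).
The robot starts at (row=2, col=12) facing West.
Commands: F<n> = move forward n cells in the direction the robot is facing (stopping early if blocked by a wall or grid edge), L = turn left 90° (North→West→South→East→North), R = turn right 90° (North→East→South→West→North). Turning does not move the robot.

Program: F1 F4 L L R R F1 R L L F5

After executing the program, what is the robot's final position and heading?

Start: (row=2, col=12), facing West
  F1: move forward 0/1 (blocked), now at (row=2, col=12)
  F4: move forward 0/4 (blocked), now at (row=2, col=12)
  L: turn left, now facing South
  L: turn left, now facing East
  R: turn right, now facing South
  R: turn right, now facing West
  F1: move forward 0/1 (blocked), now at (row=2, col=12)
  R: turn right, now facing North
  L: turn left, now facing West
  L: turn left, now facing South
  F5: move forward 5, now at (row=7, col=12)
Final: (row=7, col=12), facing South

Answer: Final position: (row=7, col=12), facing South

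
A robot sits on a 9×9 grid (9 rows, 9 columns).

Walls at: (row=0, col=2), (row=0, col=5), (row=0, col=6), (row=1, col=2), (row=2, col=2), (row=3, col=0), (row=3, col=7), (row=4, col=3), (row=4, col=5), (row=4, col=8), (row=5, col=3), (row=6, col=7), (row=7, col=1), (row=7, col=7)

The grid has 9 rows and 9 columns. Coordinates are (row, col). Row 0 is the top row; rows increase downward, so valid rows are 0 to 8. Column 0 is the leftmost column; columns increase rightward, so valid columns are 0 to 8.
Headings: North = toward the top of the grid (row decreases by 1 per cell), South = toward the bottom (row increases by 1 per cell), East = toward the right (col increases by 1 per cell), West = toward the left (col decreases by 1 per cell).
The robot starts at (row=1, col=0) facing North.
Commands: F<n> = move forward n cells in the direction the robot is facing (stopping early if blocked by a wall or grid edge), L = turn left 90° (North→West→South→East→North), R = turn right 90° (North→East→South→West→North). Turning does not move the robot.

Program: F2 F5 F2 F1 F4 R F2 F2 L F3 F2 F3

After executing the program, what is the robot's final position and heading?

Start: (row=1, col=0), facing North
  F2: move forward 1/2 (blocked), now at (row=0, col=0)
  F5: move forward 0/5 (blocked), now at (row=0, col=0)
  F2: move forward 0/2 (blocked), now at (row=0, col=0)
  F1: move forward 0/1 (blocked), now at (row=0, col=0)
  F4: move forward 0/4 (blocked), now at (row=0, col=0)
  R: turn right, now facing East
  F2: move forward 1/2 (blocked), now at (row=0, col=1)
  F2: move forward 0/2 (blocked), now at (row=0, col=1)
  L: turn left, now facing North
  F3: move forward 0/3 (blocked), now at (row=0, col=1)
  F2: move forward 0/2 (blocked), now at (row=0, col=1)
  F3: move forward 0/3 (blocked), now at (row=0, col=1)
Final: (row=0, col=1), facing North

Answer: Final position: (row=0, col=1), facing North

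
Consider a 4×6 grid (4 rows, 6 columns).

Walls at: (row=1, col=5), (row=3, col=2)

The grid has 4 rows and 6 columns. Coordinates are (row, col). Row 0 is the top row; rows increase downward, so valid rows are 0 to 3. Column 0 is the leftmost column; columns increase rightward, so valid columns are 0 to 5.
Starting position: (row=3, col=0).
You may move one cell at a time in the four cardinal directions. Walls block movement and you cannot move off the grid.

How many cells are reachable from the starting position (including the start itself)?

BFS flood-fill from (row=3, col=0):
  Distance 0: (row=3, col=0)
  Distance 1: (row=2, col=0), (row=3, col=1)
  Distance 2: (row=1, col=0), (row=2, col=1)
  Distance 3: (row=0, col=0), (row=1, col=1), (row=2, col=2)
  Distance 4: (row=0, col=1), (row=1, col=2), (row=2, col=3)
  Distance 5: (row=0, col=2), (row=1, col=3), (row=2, col=4), (row=3, col=3)
  Distance 6: (row=0, col=3), (row=1, col=4), (row=2, col=5), (row=3, col=4)
  Distance 7: (row=0, col=4), (row=3, col=5)
  Distance 8: (row=0, col=5)
Total reachable: 22 (grid has 22 open cells total)

Answer: Reachable cells: 22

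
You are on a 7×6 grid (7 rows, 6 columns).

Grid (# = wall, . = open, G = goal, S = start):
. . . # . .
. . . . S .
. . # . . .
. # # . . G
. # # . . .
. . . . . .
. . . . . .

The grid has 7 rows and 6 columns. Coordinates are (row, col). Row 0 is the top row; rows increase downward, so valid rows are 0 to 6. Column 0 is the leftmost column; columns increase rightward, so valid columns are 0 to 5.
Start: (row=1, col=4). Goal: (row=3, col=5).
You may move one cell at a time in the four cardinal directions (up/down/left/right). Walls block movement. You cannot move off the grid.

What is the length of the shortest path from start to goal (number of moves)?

BFS from (row=1, col=4) until reaching (row=3, col=5):
  Distance 0: (row=1, col=4)
  Distance 1: (row=0, col=4), (row=1, col=3), (row=1, col=5), (row=2, col=4)
  Distance 2: (row=0, col=5), (row=1, col=2), (row=2, col=3), (row=2, col=5), (row=3, col=4)
  Distance 3: (row=0, col=2), (row=1, col=1), (row=3, col=3), (row=3, col=5), (row=4, col=4)  <- goal reached here
One shortest path (3 moves): (row=1, col=4) -> (row=1, col=5) -> (row=2, col=5) -> (row=3, col=5)

Answer: Shortest path length: 3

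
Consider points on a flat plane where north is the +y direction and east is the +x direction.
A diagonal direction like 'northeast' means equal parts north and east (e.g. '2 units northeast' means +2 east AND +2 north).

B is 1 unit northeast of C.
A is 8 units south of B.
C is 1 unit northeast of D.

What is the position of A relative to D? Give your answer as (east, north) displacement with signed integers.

Place D at the origin (east=0, north=0).
  C is 1 unit northeast of D: delta (east=+1, north=+1); C at (east=1, north=1).
  B is 1 unit northeast of C: delta (east=+1, north=+1); B at (east=2, north=2).
  A is 8 units south of B: delta (east=+0, north=-8); A at (east=2, north=-6).
Therefore A relative to D: (east=2, north=-6).

Answer: A is at (east=2, north=-6) relative to D.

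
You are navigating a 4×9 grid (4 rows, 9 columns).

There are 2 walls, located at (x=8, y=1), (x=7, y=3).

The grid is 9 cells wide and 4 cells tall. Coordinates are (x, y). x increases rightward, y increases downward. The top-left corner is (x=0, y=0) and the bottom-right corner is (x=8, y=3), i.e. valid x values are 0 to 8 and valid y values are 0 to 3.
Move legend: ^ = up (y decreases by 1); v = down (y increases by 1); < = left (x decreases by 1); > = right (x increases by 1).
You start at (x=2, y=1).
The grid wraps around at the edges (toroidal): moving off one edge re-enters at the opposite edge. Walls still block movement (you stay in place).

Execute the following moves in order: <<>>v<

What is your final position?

Start: (x=2, y=1)
  < (left): (x=2, y=1) -> (x=1, y=1)
  < (left): (x=1, y=1) -> (x=0, y=1)
  > (right): (x=0, y=1) -> (x=1, y=1)
  > (right): (x=1, y=1) -> (x=2, y=1)
  v (down): (x=2, y=1) -> (x=2, y=2)
  < (left): (x=2, y=2) -> (x=1, y=2)
Final: (x=1, y=2)

Answer: Final position: (x=1, y=2)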